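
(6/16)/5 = 3/40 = 0.08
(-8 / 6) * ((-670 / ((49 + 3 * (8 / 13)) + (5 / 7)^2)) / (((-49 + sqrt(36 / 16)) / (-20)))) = 6828640 / 932349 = 7.32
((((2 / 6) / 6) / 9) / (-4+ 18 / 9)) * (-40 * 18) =20 / 9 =2.22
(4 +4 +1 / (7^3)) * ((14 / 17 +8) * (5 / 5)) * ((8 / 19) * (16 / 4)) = 13176000 / 110789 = 118.93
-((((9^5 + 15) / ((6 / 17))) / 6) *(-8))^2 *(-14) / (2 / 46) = 144283579191808 / 9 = 16031508799089.78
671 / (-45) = -671 / 45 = -14.91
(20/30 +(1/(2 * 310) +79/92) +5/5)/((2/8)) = 108104/10695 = 10.11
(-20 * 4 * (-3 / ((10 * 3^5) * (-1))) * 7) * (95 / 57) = -280 / 243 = -1.15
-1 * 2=-2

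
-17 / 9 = -1.89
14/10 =7/5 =1.40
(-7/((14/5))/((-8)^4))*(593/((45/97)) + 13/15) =-7195/9216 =-0.78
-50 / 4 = -25 / 2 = -12.50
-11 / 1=-11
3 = 3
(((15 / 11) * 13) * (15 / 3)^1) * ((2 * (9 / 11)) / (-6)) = -2925 / 121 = -24.17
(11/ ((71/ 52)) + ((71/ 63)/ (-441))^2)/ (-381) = -441524348819/ 20880534052539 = -0.02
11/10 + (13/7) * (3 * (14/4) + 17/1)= 1826/35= 52.17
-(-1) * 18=18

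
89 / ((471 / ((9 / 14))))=267 / 2198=0.12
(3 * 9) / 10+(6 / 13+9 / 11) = 5691 / 1430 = 3.98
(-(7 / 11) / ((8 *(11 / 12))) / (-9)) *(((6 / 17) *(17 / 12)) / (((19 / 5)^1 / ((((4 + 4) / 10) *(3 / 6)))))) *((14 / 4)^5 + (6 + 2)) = 119441 / 441408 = 0.27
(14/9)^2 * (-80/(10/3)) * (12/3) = -6272/27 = -232.30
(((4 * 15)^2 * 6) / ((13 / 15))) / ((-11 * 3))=-108000 / 143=-755.24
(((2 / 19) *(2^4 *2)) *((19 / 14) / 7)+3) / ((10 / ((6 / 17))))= 537 / 4165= 0.13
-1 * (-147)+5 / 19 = 2798 / 19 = 147.26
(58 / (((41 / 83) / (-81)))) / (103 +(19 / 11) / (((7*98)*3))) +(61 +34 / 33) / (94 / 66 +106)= -91.76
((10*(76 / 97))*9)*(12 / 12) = 70.52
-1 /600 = -0.00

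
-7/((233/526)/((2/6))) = -3682/699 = -5.27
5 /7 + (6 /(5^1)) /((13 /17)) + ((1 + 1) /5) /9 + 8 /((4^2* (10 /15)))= 50417 /16380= 3.08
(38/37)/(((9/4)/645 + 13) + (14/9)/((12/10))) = 882360/12285517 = 0.07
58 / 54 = 29 / 27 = 1.07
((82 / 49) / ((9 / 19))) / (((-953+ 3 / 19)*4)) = -14801 / 15967728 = -0.00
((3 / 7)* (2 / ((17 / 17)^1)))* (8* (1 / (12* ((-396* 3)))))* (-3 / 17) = 1 / 11781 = 0.00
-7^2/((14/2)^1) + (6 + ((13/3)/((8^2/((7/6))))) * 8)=-53/144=-0.37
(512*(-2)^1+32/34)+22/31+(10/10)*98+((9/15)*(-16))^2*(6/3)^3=-2464636/13175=-187.07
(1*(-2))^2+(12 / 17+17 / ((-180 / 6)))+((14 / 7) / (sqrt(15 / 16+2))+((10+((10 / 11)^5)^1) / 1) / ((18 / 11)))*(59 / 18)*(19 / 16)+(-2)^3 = 1121*sqrt(47) / 1692+23013073649 / 1075235040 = 25.94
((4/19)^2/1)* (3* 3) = 144/361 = 0.40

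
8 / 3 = 2.67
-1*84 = -84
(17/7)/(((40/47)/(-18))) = -7191/140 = -51.36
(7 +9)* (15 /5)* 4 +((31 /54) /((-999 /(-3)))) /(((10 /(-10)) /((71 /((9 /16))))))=15518840 /80919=191.78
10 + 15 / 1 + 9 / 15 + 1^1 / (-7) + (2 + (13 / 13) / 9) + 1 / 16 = 139259 / 5040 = 27.63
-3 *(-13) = 39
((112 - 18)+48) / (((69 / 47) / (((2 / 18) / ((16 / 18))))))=3337 / 276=12.09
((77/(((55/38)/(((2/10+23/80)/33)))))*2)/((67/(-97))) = -167713/73700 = -2.28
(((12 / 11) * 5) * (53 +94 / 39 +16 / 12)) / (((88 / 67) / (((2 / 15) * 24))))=1186168 / 1573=754.08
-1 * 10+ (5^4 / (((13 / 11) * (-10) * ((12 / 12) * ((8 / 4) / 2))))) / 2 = -1895 / 52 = -36.44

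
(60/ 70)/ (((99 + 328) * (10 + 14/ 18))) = 54/ 289933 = 0.00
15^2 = 225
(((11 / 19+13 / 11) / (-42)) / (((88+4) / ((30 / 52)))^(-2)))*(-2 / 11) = 193.83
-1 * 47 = -47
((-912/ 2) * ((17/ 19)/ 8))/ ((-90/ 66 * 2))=187/ 10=18.70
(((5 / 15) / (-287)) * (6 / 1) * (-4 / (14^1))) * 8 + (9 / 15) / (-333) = 15751 / 1114995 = 0.01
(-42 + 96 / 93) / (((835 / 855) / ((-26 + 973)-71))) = -190240920 / 5177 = -36747.33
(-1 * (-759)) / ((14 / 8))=3036 / 7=433.71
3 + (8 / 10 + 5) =44 / 5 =8.80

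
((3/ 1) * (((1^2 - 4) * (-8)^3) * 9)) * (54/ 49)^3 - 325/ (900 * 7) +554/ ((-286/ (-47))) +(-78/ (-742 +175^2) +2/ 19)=910427649002040427/ 16375149714924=55598.13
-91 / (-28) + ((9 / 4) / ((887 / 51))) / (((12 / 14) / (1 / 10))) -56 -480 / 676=-640924861 / 11992240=-53.44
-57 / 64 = -0.89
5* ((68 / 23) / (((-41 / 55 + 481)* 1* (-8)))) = -4675 / 1215044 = -0.00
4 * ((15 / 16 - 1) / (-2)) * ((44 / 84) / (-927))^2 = 121 / 3031712712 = 0.00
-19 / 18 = -1.06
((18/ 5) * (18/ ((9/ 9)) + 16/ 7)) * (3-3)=0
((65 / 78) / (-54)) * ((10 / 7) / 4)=-25 / 4536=-0.01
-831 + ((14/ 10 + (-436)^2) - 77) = 945947/ 5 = 189189.40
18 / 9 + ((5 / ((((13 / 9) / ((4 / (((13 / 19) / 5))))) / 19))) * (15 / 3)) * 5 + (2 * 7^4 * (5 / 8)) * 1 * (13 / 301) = 1400895991 / 29068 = 48193.75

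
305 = 305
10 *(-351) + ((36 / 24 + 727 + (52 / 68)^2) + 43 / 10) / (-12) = -20641047 / 5780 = -3571.12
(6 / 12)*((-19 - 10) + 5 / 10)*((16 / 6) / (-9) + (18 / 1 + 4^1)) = -5567 / 18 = -309.28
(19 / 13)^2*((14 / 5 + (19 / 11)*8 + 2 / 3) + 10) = 1625222 / 27885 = 58.28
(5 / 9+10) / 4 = 95 / 36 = 2.64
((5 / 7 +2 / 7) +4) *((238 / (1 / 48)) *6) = 342720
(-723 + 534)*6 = -1134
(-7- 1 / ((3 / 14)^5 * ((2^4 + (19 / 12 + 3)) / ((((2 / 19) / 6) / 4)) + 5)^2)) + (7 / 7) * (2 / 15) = -46035686023 / 6704128215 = -6.87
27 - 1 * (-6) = 33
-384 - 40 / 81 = -31144 / 81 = -384.49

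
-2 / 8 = -1 / 4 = -0.25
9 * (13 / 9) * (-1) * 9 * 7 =-819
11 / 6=1.83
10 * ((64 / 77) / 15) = 128 / 231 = 0.55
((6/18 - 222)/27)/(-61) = 665/4941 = 0.13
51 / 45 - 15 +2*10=92 / 15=6.13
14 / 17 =0.82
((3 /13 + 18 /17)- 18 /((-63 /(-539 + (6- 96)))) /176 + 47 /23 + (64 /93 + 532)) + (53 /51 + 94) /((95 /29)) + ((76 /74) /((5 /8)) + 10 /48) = 96531637703513 /170591681260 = 565.86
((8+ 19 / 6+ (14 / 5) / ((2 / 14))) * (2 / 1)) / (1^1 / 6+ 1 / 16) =14768 / 55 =268.51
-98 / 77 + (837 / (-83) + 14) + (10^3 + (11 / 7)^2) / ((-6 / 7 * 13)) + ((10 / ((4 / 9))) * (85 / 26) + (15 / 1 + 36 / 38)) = 41348513 / 18942924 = 2.18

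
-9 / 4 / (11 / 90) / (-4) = 405 / 88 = 4.60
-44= -44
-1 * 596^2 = -355216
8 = 8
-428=-428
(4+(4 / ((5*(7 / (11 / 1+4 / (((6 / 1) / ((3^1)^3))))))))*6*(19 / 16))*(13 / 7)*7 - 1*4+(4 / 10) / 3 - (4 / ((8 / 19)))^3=-502.26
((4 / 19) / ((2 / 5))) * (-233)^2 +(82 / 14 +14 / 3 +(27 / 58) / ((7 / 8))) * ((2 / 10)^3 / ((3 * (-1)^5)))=123982375823 / 4339125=28573.13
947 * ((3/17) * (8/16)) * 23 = 65343/34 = 1921.85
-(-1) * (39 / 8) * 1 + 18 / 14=345 / 56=6.16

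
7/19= 0.37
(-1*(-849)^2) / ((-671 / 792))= 51897672 / 61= 850781.51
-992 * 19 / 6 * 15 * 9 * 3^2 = -3816720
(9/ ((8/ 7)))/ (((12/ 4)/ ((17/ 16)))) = 357/ 128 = 2.79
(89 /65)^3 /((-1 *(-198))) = 704969 /54375750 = 0.01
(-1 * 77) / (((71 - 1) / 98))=-539 / 5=-107.80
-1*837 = -837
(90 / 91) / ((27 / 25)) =250 / 273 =0.92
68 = 68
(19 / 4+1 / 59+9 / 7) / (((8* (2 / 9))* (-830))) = -89991 / 21938560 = -0.00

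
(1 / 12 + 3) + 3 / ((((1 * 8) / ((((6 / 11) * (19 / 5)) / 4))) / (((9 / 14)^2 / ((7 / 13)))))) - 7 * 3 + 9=-31756691 / 3622080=-8.77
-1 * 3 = -3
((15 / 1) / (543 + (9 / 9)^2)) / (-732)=-5 / 132736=-0.00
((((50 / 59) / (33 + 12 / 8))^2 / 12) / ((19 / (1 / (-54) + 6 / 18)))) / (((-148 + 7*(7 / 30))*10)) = -21250 / 37332150414903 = -0.00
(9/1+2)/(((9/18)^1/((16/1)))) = 352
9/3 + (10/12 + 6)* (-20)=-401/3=-133.67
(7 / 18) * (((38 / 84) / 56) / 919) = 19 / 5558112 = 0.00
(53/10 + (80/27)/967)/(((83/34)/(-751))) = -17676894559/10835235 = -1631.43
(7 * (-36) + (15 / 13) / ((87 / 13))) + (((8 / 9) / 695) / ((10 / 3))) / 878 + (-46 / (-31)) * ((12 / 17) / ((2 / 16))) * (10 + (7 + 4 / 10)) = -7415732903089 / 69943795725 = -106.02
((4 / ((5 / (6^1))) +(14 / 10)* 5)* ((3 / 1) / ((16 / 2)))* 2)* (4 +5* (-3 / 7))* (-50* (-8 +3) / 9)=19175 / 42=456.55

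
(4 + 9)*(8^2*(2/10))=832/5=166.40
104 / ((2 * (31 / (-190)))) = -9880 / 31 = -318.71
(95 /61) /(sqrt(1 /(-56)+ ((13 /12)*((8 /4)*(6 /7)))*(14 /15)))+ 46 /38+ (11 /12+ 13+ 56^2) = 3152.32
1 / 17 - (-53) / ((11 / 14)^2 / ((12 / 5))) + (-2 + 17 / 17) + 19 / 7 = 14961719 / 71995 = 207.82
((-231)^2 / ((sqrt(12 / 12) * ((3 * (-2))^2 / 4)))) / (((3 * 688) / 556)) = 824131 / 516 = 1597.15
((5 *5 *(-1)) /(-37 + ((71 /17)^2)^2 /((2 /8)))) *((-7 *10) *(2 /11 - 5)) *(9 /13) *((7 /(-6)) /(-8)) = -27113004625 /37582858456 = -0.72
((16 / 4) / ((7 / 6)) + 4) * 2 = 104 / 7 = 14.86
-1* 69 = -69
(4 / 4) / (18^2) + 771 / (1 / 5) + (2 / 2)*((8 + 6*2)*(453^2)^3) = 172830030958890435.00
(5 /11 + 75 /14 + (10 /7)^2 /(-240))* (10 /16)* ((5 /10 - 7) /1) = -2439775 /103488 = -23.58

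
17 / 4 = 4.25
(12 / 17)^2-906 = -261690 / 289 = -905.50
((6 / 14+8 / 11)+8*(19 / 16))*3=4923 / 154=31.97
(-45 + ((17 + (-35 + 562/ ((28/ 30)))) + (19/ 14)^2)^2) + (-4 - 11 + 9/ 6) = 13188964273/ 38416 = 343319.56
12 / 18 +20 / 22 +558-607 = -1565 / 33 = -47.42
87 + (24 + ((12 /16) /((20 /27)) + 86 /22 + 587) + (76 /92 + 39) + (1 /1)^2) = 15053453 /20240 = 743.75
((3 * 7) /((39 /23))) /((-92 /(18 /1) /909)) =-57267 /26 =-2202.58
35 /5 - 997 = -990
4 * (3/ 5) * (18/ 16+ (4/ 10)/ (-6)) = 127/ 50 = 2.54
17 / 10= 1.70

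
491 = 491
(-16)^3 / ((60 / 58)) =-59392 / 15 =-3959.47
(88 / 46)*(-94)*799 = -3304664 / 23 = -143681.04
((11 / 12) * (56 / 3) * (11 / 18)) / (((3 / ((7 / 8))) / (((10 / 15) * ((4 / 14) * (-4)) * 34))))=-57596 / 729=-79.01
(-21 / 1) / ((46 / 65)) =-1365 / 46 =-29.67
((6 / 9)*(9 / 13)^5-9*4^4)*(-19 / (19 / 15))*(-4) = -51325182360 / 371293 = -138233.64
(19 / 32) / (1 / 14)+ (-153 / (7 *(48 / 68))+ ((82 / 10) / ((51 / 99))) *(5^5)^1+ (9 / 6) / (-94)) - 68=49651.98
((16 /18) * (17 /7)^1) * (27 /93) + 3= 787 /217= 3.63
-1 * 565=-565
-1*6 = -6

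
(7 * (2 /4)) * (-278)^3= -75197332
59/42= 1.40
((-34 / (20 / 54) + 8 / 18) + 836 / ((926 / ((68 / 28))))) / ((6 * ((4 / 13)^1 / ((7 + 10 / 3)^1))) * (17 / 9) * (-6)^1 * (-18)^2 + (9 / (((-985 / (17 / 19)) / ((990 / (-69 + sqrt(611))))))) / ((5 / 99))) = 956514627789364787 * sqrt(611) / 118598014717383986178786 + 48553627565716025337091 / 355794044152151958536358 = 0.14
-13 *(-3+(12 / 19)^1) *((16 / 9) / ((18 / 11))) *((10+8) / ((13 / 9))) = 7920 / 19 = 416.84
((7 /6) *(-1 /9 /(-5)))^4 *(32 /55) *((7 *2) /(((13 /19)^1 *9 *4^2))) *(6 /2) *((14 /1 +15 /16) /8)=76320587 /364781102400000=0.00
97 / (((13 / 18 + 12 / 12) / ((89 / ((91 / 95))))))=14762430 / 2821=5233.05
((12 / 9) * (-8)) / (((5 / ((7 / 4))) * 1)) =-3.73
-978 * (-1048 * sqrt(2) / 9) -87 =-87 +341648 * sqrt(2) / 3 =160967.41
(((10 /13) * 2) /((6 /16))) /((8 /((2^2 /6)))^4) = 5 /25272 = 0.00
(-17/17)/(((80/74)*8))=-0.12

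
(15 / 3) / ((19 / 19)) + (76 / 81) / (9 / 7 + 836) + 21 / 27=2743480 / 474741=5.78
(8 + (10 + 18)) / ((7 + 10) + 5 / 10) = 72 / 35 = 2.06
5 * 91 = 455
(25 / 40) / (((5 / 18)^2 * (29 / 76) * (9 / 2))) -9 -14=-2651 / 145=-18.28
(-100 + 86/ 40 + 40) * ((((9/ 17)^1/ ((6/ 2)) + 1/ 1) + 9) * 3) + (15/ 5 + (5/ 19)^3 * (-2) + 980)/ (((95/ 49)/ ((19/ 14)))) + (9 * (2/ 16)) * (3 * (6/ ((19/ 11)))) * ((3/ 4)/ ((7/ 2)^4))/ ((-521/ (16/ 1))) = -1078.05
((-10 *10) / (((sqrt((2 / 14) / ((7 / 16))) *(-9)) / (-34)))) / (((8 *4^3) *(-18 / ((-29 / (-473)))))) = 86275 / 19616256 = 0.00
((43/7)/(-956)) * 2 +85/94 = 70092/78631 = 0.89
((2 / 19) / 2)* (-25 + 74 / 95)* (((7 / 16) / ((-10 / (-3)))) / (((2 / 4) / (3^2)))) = -434889 / 144400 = -3.01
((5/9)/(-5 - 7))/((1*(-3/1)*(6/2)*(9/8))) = 10/2187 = 0.00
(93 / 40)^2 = 8649 / 1600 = 5.41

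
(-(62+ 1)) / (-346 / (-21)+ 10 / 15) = -147 / 40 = -3.68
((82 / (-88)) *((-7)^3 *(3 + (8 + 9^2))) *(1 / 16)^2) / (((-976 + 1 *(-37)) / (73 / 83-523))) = 1752123233 / 29595808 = 59.20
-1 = -1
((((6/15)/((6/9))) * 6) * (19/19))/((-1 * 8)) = -9/20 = -0.45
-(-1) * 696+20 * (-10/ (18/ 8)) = 5464/ 9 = 607.11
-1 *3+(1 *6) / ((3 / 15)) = 27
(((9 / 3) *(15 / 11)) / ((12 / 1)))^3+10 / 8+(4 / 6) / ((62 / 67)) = 15923843 / 7922112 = 2.01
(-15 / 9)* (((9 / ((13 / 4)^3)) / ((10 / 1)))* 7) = -672 / 2197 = -0.31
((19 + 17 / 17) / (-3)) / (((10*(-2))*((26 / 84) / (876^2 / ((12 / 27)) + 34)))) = 24172820 / 13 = 1859447.69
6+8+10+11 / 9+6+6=335 / 9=37.22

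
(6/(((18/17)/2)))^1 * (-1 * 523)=-17782/3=-5927.33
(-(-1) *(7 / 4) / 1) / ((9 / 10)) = 35 / 18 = 1.94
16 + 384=400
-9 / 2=-4.50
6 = 6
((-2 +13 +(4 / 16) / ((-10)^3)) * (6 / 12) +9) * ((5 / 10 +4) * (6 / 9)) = 347997 / 8000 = 43.50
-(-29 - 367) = 396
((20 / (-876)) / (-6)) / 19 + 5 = 124835 / 24966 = 5.00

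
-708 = -708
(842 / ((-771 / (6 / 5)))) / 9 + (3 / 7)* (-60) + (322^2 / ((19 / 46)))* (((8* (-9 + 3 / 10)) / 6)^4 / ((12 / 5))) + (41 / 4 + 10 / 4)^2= 1165182598671942497 / 615258000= 1893811374.53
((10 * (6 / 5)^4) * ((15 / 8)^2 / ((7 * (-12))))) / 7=-243 / 1960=-0.12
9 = 9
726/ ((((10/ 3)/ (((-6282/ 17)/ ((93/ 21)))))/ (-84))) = 4022565624/ 2635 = 1526590.37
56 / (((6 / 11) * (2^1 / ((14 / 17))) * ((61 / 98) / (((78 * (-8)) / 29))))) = -43947904 / 30073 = -1461.37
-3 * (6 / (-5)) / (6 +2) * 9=81 / 20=4.05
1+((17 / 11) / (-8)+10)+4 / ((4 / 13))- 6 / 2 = 1831 / 88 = 20.81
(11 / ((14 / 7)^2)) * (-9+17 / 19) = -847 / 38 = -22.29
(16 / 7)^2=256 / 49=5.22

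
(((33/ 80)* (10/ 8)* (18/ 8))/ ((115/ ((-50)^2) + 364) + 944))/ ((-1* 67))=-37125/ 2804450624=-0.00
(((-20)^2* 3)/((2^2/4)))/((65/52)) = 960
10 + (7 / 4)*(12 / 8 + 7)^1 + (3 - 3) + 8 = 263 / 8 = 32.88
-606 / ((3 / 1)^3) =-202 / 9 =-22.44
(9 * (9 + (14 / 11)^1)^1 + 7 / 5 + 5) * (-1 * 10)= -988.55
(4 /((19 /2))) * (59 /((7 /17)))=8024 /133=60.33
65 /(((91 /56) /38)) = 1520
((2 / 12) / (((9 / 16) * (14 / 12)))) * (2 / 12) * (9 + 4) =104 / 189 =0.55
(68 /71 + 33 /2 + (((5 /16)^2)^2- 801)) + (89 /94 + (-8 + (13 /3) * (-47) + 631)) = -238323074837 /656080896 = -363.25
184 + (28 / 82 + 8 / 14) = 53070 / 287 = 184.91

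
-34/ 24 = -17/ 12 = -1.42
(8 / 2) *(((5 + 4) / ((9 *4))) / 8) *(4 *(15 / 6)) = 5 / 4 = 1.25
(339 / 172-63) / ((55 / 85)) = -178449 / 1892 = -94.32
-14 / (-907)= 14 / 907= 0.02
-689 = -689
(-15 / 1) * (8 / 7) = -120 / 7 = -17.14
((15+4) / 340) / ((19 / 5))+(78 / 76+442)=572409 / 1292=443.04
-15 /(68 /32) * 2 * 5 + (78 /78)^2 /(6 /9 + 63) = -229149 /3247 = -70.57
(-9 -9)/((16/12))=-27/2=-13.50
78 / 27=26 / 9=2.89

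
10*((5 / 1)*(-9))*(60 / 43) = -27000 / 43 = -627.91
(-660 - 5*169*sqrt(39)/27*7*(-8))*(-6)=3960 - 94640*sqrt(39)/9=-61709.62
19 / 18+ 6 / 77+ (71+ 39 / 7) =107699 / 1386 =77.70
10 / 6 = 5 / 3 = 1.67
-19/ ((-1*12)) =19/ 12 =1.58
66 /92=33 /46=0.72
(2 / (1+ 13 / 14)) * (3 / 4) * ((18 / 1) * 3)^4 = 6613488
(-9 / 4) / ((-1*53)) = 9 / 212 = 0.04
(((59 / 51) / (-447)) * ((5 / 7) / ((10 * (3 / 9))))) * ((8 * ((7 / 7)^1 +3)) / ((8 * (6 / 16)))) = -0.01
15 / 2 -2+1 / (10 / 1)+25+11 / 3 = 514 / 15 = 34.27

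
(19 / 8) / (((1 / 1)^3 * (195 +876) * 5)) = 19 / 42840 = 0.00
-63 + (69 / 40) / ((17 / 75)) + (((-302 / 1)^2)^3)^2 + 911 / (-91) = 7123011018944864965164362338215497 / 12376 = 575550340897290317159369900000.00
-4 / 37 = -0.11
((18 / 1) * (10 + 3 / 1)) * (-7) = -1638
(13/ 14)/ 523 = 13/ 7322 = 0.00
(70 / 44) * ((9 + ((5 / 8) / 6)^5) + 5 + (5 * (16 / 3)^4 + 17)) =36354187701055 / 5605687296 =6485.23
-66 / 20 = -33 / 10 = -3.30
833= 833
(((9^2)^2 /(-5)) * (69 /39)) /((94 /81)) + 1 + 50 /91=-85495731 /42770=-1998.96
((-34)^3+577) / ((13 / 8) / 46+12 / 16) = -14251536 / 289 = -49313.27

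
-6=-6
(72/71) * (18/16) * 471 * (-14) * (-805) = 429961770/71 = 6055799.58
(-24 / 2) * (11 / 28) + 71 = 464 / 7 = 66.29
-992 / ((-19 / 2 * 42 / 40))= 99.45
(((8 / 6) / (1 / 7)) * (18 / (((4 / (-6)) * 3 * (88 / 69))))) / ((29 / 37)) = -53613 / 638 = -84.03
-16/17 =-0.94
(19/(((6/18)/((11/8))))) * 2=627/4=156.75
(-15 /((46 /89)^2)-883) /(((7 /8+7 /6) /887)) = -10576107246 /25921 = -408013.09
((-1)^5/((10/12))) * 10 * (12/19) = -144/19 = -7.58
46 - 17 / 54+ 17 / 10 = 6397 / 135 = 47.39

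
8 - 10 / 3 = 14 / 3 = 4.67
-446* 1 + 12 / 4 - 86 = -529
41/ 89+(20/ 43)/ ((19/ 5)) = 42397/ 72713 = 0.58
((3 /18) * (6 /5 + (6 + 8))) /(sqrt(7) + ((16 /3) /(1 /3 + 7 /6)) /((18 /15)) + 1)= 963 /835 - 243 * sqrt(7) /835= 0.38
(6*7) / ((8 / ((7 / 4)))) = 9.19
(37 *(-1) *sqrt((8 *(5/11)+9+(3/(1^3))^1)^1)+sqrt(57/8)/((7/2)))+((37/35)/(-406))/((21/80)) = -74 *sqrt(473)/11-296/29841+sqrt(114)/14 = -145.56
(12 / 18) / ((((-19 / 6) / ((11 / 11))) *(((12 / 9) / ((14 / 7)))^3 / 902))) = -12177 / 19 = -640.89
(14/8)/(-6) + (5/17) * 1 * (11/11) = 1/408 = 0.00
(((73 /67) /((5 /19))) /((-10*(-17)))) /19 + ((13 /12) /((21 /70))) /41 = 938906 /10507275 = 0.09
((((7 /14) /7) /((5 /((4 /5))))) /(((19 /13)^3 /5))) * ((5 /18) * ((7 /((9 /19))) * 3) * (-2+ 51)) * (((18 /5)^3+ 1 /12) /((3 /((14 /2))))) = 52832109239 /43861500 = 1204.52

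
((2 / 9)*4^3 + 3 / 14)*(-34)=-30923 / 63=-490.84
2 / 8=1 / 4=0.25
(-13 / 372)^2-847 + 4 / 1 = -116657543 / 138384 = -843.00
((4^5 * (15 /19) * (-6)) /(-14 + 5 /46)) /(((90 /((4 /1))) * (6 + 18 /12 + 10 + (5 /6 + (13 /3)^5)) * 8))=158976 /126721013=0.00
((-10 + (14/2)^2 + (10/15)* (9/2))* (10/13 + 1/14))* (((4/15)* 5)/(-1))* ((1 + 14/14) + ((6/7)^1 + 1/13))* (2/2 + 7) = -1307232/1183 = -1105.01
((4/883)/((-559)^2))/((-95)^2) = 4/2490184525075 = 0.00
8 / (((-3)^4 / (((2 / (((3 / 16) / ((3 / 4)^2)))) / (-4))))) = -4 / 27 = -0.15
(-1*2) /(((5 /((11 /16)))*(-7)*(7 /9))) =99 /1960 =0.05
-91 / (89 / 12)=-1092 / 89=-12.27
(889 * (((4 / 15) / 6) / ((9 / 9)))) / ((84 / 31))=14.58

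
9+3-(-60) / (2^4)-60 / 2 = -57 / 4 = -14.25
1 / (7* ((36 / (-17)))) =-17 / 252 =-0.07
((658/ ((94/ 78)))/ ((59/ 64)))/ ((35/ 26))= 129792/ 295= 439.97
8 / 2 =4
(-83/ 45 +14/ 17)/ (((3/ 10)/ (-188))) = 293656/ 459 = 639.77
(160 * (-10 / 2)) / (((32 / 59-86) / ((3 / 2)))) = 35400 / 2521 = 14.04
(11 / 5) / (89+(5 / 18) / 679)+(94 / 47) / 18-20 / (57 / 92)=-29895931733 / 930037365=-32.14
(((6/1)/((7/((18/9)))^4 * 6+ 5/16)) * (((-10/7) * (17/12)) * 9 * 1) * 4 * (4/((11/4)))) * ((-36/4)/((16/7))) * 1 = 440640/158521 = 2.78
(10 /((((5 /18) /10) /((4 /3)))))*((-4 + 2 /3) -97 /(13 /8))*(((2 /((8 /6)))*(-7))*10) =41294400 /13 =3176492.31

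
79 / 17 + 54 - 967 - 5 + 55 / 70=-217191 / 238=-912.57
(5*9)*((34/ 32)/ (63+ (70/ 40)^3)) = 612/ 875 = 0.70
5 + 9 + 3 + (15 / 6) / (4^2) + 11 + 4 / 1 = 1029 / 32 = 32.16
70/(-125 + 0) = -0.56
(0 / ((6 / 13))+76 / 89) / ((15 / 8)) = 608 / 1335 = 0.46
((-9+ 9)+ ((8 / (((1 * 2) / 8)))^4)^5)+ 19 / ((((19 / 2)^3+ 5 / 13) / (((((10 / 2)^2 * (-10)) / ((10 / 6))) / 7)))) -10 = 791583149661917621535214819887296934 / 624449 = 1267650600228229401496703000000.00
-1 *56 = -56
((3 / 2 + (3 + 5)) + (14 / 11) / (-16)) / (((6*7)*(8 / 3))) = 829 / 9856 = 0.08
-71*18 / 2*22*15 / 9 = -23430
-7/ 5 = -1.40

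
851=851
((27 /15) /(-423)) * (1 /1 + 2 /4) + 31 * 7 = 101987 /470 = 216.99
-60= -60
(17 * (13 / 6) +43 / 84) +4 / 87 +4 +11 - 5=115445 / 2436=47.39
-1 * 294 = -294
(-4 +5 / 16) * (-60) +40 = 1045 / 4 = 261.25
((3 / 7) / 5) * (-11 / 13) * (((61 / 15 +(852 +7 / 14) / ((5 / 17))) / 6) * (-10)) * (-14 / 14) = -957847 / 2730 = -350.86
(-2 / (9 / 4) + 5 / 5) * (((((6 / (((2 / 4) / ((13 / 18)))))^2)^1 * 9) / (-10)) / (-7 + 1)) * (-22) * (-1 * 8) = 29744 / 135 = 220.33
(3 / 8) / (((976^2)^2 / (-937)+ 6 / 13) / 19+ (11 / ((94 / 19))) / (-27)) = -0.00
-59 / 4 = -14.75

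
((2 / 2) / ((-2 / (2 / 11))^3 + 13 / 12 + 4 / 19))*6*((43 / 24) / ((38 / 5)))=-645 / 606346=-0.00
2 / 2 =1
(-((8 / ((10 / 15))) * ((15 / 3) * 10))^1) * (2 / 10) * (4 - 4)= 0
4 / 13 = 0.31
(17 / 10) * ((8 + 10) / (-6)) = -51 / 10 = -5.10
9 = 9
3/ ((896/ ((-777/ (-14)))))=333/ 1792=0.19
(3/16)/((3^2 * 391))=1/18768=0.00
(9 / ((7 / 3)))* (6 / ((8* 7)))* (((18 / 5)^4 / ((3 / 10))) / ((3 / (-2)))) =-944784 / 6125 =-154.25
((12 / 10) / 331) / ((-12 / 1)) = -1 / 3310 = -0.00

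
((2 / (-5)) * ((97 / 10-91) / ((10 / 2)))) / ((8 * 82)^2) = 813 / 53792000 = 0.00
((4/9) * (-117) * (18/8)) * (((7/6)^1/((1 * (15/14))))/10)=-637/50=-12.74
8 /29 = 0.28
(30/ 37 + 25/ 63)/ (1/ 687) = 644635/ 777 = 829.65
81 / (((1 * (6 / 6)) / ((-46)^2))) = 171396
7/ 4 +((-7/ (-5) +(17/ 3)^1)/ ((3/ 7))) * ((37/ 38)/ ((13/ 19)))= 59003/ 2340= 25.21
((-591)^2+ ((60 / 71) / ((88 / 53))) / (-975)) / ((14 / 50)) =25330357055 / 20306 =1247432.14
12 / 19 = 0.63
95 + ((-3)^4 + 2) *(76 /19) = 427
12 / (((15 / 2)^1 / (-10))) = -16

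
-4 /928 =-1 /232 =-0.00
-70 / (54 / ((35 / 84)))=-175 / 324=-0.54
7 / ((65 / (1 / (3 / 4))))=28 / 195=0.14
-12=-12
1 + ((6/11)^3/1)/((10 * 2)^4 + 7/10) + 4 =10648048745/2129609317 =5.00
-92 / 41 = -2.24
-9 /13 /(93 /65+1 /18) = -0.47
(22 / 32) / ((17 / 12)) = 33 / 68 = 0.49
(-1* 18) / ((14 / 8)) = -72 / 7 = -10.29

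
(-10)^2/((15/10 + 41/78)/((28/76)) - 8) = -27300/683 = -39.97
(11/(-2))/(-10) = 11/20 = 0.55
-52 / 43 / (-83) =52 / 3569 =0.01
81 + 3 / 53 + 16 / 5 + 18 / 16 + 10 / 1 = 202209 / 2120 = 95.38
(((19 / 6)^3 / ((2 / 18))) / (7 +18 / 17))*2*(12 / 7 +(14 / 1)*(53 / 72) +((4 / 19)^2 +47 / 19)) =427179451 / 414288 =1031.12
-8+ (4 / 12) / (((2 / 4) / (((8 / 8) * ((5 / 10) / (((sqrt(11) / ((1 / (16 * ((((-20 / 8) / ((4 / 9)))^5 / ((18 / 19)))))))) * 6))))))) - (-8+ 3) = -3 - 2048 * sqrt(11) / 38566378125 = -3.00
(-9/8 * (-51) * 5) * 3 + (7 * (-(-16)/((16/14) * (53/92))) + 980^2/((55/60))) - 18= 4891238611/4664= 1048721.83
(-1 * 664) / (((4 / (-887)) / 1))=147242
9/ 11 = 0.82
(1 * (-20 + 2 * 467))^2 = 835396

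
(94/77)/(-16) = -0.08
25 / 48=0.52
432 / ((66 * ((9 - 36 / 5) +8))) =360 / 539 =0.67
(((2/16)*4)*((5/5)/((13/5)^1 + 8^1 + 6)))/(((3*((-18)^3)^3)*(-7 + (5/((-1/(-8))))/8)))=5/197565853206528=0.00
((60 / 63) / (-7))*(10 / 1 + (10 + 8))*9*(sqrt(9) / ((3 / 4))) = -960 / 7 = -137.14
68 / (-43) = -68 / 43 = -1.58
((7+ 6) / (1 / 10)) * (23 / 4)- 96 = 1303 / 2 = 651.50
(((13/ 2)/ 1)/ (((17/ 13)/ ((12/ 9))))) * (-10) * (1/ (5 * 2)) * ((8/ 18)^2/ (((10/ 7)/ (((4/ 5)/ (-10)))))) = 0.07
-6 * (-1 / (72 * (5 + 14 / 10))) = 5 / 384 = 0.01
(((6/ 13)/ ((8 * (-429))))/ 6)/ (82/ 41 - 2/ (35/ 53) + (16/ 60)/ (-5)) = 175/ 8447296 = 0.00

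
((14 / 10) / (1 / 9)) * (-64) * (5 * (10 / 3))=-13440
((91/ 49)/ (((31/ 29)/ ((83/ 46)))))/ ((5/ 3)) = 93873/ 49910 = 1.88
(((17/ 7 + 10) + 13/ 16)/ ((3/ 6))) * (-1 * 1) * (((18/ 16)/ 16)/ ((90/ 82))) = -60803/ 35840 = -1.70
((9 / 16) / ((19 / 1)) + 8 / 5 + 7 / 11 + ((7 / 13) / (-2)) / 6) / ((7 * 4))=1448333 / 18258240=0.08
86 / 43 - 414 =-412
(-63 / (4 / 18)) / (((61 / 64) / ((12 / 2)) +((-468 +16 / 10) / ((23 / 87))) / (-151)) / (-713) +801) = -192553122240 / 544027699337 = -0.35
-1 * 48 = -48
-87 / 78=-29 / 26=-1.12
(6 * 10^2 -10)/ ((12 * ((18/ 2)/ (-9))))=-295/ 6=-49.17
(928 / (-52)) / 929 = -232 / 12077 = -0.02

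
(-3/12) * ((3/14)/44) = -3/2464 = -0.00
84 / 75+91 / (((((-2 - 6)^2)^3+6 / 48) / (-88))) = 1.09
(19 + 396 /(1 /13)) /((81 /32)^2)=5291008 /6561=806.43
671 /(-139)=-4.83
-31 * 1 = -31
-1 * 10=-10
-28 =-28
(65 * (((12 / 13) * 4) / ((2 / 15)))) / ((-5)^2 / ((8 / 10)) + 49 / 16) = 3200 / 61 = 52.46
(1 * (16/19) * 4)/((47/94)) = 128/19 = 6.74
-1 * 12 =-12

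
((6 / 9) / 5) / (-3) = -2 / 45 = -0.04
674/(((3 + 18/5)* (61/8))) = 26960/2013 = 13.39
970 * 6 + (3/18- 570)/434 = 15151861/2604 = 5818.69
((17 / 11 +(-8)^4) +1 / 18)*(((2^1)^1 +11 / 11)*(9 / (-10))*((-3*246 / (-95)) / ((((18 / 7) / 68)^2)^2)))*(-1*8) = 17076801335470912 / 50787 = 336243553182.33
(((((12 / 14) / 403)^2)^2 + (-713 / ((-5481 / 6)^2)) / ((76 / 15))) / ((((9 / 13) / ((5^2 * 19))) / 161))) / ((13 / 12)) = -10597503827549929100 / 616304472332255343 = -17.20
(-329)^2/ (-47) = -2303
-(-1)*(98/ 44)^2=2401/ 484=4.96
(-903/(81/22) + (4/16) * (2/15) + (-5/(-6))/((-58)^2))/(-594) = 222733579/539518320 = 0.41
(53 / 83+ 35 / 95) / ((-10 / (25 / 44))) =-1985 / 34694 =-0.06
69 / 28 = 2.46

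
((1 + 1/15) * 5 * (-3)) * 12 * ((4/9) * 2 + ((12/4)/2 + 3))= -3104/3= -1034.67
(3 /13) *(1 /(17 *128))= 3 /28288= 0.00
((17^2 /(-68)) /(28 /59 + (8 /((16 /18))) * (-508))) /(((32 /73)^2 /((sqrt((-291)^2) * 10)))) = 1555391217 /110477312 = 14.08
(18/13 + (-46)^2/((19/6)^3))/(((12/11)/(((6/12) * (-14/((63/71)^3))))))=-1326598911055/2123422938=-624.75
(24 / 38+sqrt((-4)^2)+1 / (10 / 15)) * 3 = 699 / 38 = 18.39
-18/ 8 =-9/ 4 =-2.25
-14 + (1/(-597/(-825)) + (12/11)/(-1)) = -30009/2189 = -13.71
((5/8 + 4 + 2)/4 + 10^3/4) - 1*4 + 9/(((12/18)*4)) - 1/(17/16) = 136049/544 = 250.09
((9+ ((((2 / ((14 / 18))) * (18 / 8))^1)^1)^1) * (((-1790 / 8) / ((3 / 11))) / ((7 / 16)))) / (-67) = 1358610 / 3283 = 413.83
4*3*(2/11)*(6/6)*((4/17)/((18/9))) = 48/187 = 0.26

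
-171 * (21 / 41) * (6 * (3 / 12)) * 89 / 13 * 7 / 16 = -6711579 / 17056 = -393.50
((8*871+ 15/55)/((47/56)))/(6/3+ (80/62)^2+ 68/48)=49500602592/30296717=1633.86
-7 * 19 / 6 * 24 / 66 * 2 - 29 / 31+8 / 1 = -9265 / 1023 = -9.06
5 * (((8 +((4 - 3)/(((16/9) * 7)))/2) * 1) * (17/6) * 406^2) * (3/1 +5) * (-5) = -4506056975/6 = -751009495.83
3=3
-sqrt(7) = -2.65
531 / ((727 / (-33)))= -17523 / 727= -24.10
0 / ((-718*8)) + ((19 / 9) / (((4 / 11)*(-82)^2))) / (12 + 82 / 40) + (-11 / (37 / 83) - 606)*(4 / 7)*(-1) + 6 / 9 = 1590182793271 / 4404293964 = 361.05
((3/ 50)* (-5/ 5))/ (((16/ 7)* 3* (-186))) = 7/ 148800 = 0.00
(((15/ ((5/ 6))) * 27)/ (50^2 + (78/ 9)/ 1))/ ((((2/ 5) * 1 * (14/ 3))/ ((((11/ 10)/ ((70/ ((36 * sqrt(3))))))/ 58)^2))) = 64304361/ 2170972538000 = 0.00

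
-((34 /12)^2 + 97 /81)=-2989 /324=-9.23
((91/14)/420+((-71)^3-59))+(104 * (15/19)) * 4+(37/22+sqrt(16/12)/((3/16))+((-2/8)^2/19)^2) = -38174652633629/106740480+32 * sqrt(3)/9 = -357633.72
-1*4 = -4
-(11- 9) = -2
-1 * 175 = -175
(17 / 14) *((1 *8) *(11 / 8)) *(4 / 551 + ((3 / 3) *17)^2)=4254063 / 1102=3860.31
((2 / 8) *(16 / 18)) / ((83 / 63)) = 14 / 83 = 0.17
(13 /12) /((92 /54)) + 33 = 6189 /184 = 33.64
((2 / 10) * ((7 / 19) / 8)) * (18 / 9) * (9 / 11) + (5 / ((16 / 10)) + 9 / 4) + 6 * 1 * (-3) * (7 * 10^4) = -10533554939 / 8360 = -1259994.61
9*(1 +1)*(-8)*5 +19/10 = -718.10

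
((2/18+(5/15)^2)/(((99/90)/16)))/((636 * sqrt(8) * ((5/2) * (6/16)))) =64 * sqrt(2)/47223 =0.00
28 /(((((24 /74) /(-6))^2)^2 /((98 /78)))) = 642837223 /156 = 4120751.43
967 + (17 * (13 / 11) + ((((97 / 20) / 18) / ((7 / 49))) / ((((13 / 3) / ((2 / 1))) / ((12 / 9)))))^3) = 2177232759479 / 2202217875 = 988.65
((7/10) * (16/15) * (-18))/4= -84/25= -3.36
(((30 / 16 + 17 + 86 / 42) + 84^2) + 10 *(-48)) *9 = 3324849 / 56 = 59372.30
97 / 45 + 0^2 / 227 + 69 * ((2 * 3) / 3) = 6307 / 45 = 140.16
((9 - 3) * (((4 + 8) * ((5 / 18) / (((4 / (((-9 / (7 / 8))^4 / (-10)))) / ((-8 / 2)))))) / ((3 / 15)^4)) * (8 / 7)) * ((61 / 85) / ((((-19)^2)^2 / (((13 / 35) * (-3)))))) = -25573161369600 / 260646300593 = -98.11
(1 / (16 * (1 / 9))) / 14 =9 / 224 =0.04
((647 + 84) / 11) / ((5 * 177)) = 0.08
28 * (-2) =-56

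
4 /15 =0.27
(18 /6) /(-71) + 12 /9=275 /213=1.29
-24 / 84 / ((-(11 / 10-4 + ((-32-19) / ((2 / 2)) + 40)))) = -0.02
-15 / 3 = -5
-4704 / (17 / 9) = -42336 / 17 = -2490.35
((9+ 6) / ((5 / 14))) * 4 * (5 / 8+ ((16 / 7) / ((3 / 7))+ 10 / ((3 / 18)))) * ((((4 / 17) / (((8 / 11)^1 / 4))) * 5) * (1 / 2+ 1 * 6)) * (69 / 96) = 182227045 / 544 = 334976.19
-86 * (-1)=86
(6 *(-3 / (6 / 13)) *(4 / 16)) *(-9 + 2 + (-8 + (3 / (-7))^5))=2460393 / 16807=146.39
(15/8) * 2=15/4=3.75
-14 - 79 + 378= 285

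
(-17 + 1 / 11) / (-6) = 31 / 11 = 2.82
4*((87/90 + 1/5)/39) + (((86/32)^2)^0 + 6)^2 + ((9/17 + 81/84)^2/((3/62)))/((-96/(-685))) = 160385716007/424150272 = 378.13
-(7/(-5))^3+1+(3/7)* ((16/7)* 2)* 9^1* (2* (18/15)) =46.06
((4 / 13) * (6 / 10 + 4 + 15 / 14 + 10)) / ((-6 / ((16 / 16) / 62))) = -1097 / 84630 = -0.01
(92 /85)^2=8464 /7225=1.17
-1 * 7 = -7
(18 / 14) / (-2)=-9 / 14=-0.64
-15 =-15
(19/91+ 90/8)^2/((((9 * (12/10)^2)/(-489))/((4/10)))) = -14178751415/7154784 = -1981.72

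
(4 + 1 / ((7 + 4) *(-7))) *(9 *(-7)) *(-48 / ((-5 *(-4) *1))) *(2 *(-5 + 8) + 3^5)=8255844 / 55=150106.25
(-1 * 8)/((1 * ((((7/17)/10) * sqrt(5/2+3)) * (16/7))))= -85 * sqrt(22)/11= -36.24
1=1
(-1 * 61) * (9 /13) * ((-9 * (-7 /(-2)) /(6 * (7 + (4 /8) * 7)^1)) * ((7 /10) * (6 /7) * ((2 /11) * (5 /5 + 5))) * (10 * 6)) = 118584 /143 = 829.26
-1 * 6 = -6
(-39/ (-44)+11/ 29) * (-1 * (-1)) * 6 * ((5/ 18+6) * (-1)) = -182495/ 3828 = -47.67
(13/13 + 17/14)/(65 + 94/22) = 341/10668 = 0.03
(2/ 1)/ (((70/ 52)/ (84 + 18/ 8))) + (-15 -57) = 393/ 7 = 56.14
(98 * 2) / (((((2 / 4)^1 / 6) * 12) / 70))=13720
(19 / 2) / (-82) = -19 / 164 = -0.12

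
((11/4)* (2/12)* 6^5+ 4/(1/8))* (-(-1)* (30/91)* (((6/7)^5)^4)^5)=70480013103187649349710946021011277679547063485822371542066603731941351622579322880/294337362375852977212362946988119729788005491100320911484984475156643922826960453460091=0.00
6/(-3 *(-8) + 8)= 3/16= 0.19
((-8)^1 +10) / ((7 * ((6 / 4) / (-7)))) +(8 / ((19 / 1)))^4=-508996 / 390963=-1.30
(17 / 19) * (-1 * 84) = -1428 / 19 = -75.16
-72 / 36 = -2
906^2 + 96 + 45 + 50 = 821027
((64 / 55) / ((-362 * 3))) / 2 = -0.00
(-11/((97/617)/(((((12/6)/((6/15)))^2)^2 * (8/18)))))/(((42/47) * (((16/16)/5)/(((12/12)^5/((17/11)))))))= -21930493750/311661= -70366.50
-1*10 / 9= -10 / 9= -1.11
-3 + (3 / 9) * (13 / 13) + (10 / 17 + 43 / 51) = -21 / 17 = -1.24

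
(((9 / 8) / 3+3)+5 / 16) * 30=885 / 8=110.62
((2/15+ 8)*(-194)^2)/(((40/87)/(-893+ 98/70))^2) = 7194666888873207/6250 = 1151146702219.71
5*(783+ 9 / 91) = 356310 / 91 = 3915.49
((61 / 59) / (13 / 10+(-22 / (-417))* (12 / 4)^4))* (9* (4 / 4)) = 12510 / 7493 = 1.67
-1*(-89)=89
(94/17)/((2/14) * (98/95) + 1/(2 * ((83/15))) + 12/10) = 1482380/385441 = 3.85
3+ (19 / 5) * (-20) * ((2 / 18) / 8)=35 / 18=1.94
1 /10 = 0.10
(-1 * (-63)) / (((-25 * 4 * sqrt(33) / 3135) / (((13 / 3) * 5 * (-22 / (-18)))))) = -19019 * sqrt(33) / 12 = -9104.65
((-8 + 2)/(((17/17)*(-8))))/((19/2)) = 3/38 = 0.08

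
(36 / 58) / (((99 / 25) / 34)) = 1700 / 319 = 5.33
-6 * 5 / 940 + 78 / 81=0.93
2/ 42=1/ 21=0.05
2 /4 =1 /2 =0.50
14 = 14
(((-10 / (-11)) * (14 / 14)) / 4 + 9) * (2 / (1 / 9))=1827 / 11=166.09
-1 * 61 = -61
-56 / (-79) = 56 / 79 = 0.71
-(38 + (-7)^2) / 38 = -87 / 38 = -2.29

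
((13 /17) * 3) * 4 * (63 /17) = 9828 /289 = 34.01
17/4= 4.25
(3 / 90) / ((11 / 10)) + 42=1387 / 33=42.03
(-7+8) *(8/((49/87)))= 696/49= 14.20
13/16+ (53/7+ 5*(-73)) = -39941/112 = -356.62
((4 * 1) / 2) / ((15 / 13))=26 / 15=1.73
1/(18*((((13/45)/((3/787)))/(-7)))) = -105/20462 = -0.01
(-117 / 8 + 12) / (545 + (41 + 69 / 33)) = -231 / 51752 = -0.00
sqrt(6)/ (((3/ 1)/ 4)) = 4*sqrt(6)/ 3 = 3.27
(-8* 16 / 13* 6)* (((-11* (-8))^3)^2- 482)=-27435564483072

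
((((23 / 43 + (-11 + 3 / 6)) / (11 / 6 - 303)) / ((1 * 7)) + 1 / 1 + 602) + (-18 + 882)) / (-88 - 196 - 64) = -66492845 / 15773303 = -4.22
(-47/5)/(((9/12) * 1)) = -188/15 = -12.53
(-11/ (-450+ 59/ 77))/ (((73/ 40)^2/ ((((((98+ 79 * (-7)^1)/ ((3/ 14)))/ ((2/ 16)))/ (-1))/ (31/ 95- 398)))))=-133893760000/ 426367870407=-0.31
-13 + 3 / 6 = -25 / 2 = -12.50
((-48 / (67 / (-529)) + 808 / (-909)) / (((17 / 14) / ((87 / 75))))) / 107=92564752 / 27421425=3.38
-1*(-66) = 66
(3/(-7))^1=-3/7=-0.43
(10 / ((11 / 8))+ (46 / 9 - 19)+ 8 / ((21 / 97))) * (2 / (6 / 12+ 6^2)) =84092 / 50589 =1.66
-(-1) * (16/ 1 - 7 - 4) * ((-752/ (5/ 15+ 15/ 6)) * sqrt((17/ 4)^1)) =-11280 * sqrt(17)/ 17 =-2735.80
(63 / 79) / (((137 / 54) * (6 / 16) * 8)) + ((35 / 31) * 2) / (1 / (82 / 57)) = 64127798 / 19124241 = 3.35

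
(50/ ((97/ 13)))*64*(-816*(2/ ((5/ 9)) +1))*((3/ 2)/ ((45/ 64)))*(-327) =108930072576/ 97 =1122990438.93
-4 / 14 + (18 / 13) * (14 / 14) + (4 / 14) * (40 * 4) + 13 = 5443 / 91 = 59.81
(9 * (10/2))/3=15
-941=-941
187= 187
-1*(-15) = 15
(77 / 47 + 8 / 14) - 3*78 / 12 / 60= 24803 / 13160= 1.88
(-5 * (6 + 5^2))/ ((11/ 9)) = -1395/ 11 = -126.82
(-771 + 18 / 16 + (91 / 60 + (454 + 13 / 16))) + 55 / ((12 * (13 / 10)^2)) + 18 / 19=-79603627 / 256880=-309.89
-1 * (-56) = 56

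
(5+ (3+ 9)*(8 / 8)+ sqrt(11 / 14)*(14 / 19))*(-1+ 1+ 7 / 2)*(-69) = -8211 / 2- 483*sqrt(154) / 38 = -4263.23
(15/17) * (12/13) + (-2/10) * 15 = -483/221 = -2.19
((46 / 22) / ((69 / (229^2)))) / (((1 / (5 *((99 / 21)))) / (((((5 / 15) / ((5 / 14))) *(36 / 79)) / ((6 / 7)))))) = 1468348 / 79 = 18586.68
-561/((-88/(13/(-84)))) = -221/224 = -0.99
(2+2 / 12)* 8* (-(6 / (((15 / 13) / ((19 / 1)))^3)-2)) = -1567082192 / 3375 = -464320.65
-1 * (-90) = 90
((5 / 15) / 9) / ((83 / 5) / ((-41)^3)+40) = 0.00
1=1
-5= -5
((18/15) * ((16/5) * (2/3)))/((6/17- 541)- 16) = -1088/236575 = -0.00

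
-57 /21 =-19 /7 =-2.71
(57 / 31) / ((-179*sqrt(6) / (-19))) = 361*sqrt(6) / 11098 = 0.08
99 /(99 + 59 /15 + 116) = 0.45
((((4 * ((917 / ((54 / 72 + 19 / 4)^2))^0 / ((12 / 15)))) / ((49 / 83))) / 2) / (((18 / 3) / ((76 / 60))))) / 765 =1577 / 1349460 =0.00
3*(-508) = -1524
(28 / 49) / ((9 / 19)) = 76 / 63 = 1.21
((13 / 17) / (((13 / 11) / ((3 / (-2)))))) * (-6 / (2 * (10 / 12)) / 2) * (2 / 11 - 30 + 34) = 621 / 85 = 7.31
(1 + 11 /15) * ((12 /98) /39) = 4 /735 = 0.01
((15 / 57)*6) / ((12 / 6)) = 15 / 19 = 0.79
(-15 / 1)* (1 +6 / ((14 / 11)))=-600 / 7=-85.71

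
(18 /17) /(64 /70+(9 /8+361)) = 0.00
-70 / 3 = -23.33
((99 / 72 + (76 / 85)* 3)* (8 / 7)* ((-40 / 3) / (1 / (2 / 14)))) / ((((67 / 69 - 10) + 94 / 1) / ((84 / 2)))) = -4.37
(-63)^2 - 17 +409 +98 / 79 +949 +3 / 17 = 7133233 / 1343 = 5311.42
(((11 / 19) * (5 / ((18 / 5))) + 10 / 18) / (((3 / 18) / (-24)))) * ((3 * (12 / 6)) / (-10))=2232 / 19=117.47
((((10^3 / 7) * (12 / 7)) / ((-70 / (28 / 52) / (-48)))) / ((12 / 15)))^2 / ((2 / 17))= 44064000000 / 405769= 108593.81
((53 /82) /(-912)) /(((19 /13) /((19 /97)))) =-689 /7254048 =-0.00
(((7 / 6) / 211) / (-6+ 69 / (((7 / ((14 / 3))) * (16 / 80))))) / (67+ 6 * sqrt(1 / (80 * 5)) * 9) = 5 / 14118432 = 0.00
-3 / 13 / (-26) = 3 / 338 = 0.01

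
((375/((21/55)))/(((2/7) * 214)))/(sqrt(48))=6875 * sqrt(3)/5136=2.32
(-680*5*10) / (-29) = 34000 / 29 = 1172.41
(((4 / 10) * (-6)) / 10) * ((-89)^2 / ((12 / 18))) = -71289 / 25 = -2851.56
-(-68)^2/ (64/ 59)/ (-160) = 26.64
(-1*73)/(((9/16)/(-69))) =26864/3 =8954.67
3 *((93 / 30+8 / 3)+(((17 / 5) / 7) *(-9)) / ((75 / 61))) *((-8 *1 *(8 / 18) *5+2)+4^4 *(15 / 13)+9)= 30153931 / 15750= 1914.54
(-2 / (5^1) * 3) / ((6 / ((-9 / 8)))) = 9 / 40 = 0.22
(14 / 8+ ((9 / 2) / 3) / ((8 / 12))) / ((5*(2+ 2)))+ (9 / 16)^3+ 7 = 151101 / 20480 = 7.38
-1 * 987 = -987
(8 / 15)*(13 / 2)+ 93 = 1447 / 15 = 96.47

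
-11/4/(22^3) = -1/3872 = -0.00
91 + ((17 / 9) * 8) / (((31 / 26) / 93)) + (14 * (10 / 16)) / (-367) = 1269.64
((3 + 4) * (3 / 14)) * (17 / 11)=2.32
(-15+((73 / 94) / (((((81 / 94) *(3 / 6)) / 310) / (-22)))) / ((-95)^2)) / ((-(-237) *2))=-2392219 / 69301170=-0.03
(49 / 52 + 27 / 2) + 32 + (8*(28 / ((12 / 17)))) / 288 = 16688 / 351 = 47.54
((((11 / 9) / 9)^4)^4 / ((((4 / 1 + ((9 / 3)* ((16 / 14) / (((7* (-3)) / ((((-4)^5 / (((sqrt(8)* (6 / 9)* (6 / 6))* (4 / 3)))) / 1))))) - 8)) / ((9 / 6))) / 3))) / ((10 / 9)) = 110325301402436758561 / 2242156534785397453574342304421948080 + 9006147053260143556* sqrt(2) / 15570531491565260094266266002930195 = 0.00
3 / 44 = 0.07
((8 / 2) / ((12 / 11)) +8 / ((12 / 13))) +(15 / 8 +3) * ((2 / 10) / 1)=1597 / 120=13.31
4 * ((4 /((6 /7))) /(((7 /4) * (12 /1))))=8 /9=0.89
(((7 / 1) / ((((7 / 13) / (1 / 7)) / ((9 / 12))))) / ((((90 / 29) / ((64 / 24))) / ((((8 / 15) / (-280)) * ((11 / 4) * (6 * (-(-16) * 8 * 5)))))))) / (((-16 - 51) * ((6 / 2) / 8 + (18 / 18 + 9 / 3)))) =2123264 / 25853625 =0.08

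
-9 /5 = -1.80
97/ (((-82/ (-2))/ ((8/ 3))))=6.31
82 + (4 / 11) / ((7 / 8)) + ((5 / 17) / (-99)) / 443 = 430125499 / 5218983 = 82.42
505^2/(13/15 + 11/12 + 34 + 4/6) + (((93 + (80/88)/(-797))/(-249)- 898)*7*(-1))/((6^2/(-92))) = -4813614806585/530464869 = -9074.33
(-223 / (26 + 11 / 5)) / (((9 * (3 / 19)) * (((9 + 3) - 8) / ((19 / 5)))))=-80503 / 15228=-5.29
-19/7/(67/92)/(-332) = 437/38927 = 0.01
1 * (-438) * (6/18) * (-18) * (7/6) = 3066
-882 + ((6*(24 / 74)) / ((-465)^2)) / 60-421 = -17374039123 / 13333875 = -1303.00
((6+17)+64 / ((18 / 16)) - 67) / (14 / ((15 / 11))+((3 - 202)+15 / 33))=-3190 / 46599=-0.07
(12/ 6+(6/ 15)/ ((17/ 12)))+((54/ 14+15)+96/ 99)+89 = 2181629/ 19635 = 111.11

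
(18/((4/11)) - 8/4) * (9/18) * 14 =665/2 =332.50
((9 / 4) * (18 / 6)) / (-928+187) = -9 / 988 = -0.01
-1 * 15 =-15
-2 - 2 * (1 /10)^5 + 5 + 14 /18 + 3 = 3049991 /450000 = 6.78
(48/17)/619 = 48/10523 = 0.00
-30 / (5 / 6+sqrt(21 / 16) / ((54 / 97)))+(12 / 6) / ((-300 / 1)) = 58264937 / 8259450 - 209520*sqrt(21) / 55063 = -10.38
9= 9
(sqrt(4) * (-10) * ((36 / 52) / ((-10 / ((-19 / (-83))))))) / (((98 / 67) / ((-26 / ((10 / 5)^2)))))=-11457 / 8134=-1.41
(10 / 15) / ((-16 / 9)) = -3 / 8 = -0.38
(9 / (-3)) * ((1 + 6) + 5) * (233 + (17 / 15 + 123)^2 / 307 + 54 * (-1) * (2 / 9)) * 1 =-74930476 / 7675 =-9762.93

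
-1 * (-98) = 98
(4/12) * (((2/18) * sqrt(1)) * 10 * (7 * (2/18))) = 70/243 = 0.29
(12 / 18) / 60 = 1 / 90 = 0.01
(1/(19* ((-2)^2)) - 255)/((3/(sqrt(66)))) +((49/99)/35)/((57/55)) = 7/513 - 19379* sqrt(66)/228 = -690.49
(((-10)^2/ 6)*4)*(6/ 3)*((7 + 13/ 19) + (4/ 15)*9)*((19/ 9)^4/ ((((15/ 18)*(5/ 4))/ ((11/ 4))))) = 2312964544/ 32805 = 70506.46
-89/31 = -2.87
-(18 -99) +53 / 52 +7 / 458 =976867 / 11908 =82.03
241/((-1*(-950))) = 241/950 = 0.25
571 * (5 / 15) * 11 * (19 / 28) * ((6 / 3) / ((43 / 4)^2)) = 954712 / 38829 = 24.59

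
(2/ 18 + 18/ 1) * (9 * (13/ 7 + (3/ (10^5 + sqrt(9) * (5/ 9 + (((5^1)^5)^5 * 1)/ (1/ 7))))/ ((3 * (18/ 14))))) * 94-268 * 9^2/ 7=714049637317668880246907/ 28163194656372520320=25354.00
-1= -1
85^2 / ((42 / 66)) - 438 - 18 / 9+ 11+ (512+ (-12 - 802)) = 74358 / 7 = 10622.57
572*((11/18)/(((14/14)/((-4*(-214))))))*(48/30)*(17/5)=366244736/225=1627754.38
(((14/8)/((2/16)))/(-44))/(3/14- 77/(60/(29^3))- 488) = 1470/146855951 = 0.00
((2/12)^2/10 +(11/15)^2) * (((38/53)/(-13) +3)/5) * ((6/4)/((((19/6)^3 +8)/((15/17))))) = 53303859/5028976550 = 0.01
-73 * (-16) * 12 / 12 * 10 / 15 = 2336 / 3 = 778.67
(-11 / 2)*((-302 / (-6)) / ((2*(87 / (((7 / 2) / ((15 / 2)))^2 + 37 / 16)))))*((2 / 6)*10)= -13.42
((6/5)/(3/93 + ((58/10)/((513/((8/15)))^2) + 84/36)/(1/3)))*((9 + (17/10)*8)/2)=41484645315/21514123286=1.93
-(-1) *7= 7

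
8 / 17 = 0.47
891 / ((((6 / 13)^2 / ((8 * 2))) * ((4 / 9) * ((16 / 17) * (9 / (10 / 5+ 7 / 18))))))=1358929 / 32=42466.53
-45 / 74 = -0.61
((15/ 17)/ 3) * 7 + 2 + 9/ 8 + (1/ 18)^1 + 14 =23549/ 1224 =19.24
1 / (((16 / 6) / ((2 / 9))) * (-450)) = -1 / 5400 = -0.00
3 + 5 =8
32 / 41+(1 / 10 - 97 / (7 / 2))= -77013 / 2870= -26.83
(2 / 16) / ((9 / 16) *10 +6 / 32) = 2 / 93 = 0.02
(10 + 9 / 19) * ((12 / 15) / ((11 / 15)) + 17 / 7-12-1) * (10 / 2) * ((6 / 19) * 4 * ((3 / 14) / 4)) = -33.60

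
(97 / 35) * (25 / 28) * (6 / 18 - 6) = -8245 / 588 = -14.02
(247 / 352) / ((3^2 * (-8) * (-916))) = 247 / 23215104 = 0.00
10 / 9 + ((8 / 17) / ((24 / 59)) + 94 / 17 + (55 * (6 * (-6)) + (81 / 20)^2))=-119694967 / 61200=-1955.80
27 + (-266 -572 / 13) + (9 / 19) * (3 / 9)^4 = -48392 / 171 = -282.99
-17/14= -1.21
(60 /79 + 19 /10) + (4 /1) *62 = 198021 /790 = 250.66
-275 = -275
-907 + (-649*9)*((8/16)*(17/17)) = -7655/2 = -3827.50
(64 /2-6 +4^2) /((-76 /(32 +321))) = -7413 /38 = -195.08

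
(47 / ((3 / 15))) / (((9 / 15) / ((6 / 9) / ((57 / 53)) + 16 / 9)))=939.08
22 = 22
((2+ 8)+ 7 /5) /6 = 19 /10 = 1.90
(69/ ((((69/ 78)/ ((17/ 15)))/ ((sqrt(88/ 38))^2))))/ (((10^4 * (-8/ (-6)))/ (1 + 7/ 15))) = 0.02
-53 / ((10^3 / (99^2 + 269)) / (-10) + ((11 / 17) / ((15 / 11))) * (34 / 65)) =-52036725 / 233944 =-222.43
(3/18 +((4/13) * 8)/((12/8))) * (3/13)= 141/338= 0.42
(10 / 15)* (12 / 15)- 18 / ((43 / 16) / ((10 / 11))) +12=45724 / 7095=6.44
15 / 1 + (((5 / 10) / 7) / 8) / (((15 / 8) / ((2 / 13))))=20476 / 1365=15.00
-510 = -510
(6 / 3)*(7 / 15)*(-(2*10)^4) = -448000 / 3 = -149333.33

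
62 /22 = 31 /11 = 2.82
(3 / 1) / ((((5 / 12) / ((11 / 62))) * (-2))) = -99 / 155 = -0.64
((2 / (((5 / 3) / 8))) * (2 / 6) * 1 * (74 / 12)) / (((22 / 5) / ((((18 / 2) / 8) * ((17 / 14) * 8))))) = 3774 / 77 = 49.01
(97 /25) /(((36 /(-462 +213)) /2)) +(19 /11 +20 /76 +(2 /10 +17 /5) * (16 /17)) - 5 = -28403393 /532950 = -53.29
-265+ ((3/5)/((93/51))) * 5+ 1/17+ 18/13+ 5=-1760100/6851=-256.91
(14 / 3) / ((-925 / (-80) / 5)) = 224 / 111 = 2.02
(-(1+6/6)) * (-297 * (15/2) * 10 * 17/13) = 757350/13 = 58257.69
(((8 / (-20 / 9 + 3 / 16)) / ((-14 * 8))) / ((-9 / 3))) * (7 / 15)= -8 / 1465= -0.01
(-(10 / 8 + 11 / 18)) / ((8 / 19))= -1273 / 288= -4.42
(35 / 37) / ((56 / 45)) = 225 / 296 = 0.76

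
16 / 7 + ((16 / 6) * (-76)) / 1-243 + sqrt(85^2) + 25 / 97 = -729497 / 2037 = -358.12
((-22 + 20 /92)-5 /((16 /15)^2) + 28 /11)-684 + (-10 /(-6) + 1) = -136977523 /194304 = -704.97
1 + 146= 147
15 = 15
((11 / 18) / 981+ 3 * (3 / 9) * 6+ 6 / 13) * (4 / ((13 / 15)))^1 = 14834150 / 497367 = 29.83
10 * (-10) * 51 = -5100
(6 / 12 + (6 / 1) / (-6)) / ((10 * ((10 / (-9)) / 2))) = 9 / 100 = 0.09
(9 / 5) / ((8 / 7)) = 63 / 40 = 1.58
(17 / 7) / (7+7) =17 / 98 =0.17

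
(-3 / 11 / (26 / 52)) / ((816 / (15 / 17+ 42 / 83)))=-0.00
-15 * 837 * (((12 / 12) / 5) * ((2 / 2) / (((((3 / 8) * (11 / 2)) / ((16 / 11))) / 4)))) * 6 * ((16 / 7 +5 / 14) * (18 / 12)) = -142705152 / 847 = -168483.06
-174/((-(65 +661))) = 29/121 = 0.24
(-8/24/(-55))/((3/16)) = 16/495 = 0.03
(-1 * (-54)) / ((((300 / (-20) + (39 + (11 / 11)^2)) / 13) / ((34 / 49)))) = 23868 / 1225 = 19.48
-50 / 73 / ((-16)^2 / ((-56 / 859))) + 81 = 81268447 / 1003312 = 81.00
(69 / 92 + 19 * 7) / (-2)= -535 / 8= -66.88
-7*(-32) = 224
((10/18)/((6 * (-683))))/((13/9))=-5/53274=-0.00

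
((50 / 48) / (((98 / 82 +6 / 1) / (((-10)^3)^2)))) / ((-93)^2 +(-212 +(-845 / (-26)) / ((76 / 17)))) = 3895000000 / 227184633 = 17.14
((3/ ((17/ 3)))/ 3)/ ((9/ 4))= 4/ 51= 0.08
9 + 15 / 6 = 23 / 2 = 11.50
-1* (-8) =8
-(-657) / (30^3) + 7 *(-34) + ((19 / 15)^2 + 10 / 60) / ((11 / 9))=-7805377 / 33000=-236.53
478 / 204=239 / 102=2.34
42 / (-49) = -6 / 7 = -0.86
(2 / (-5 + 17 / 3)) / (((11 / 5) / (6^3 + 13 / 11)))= 35835 / 121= 296.16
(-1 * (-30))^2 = 900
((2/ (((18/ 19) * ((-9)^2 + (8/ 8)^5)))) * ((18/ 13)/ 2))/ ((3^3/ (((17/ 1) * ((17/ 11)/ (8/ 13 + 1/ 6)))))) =5491/ 247599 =0.02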